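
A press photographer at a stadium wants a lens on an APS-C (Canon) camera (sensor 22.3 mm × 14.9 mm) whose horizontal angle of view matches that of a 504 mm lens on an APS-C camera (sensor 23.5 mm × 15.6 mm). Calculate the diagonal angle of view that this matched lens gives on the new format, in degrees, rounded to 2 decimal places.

Equal horizontal AOV ⇒ f₂ = f₁ · 22.3/23.5 = 504 × 0.94894 ≈ 478.2638 mm.
Sensor diagonal = √(22.3² + 14.9²) = √719.3000 ≈ 26.8198 mm.
Diagonal AOV on the new format = 2·arctan(26.8198 / (2 × 478.2638)) = 2·arctan(0.02804) ≈ 3.2122°.

3.21°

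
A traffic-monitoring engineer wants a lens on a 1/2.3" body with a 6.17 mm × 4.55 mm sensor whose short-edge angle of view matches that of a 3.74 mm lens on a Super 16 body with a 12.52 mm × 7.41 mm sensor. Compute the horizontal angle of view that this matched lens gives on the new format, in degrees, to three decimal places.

106.672°

Equal short-edge AOV ⇒ f₂ = f₁ · 4.55/7.41 = 3.74 × 0.61404 ≈ 2.2965 mm.
Horizontal AOV on the new format = 2·arctan(6.17 / (2 × 2.2965)) = 2·arctan(1.34335) ≈ 106.6716°.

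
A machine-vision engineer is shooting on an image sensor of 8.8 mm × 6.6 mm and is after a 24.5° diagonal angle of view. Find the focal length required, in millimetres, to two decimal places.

Sensor diagonal = √(8.8² + 6.6²) = √121.0000 ≈ 11.0000 mm.
From α = 2·arctan(d/2f) we get f = d / (2·tan(α/2)).
With d = 11.0000 mm and α/2 = 12.25°, tan(α/2) ≈ 0.21712, so f ≈ 11.0000 / 0.43424 ≈ 25.3315 mm.

25.33 mm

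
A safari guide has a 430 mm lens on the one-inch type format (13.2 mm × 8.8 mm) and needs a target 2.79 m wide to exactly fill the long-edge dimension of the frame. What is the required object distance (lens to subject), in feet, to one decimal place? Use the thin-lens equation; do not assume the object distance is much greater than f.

W: 2.79 m = 2790 mm.
Magnification m = w/W = dᵢ/dₒ; combined with 1/f = 1/dₒ + 1/dᵢ this gives dₒ = f·(1 + W/w).
dₒ = 430 mm × (1 + 2790/13.2) = 430 × 212.3636 ≈ 91316.364 mm = 91316.364/304.8 ft = 299.594 ft.

299.6 ft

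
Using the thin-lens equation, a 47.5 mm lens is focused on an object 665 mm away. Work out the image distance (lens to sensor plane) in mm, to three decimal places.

51.154 mm

1/dᵢ = 1/f − 1/dₒ = 1/47.5 − 1/665 = 0.0195489 mm⁻¹.
dᵢ = 1/0.0195489 ≈ 51.1538 mm.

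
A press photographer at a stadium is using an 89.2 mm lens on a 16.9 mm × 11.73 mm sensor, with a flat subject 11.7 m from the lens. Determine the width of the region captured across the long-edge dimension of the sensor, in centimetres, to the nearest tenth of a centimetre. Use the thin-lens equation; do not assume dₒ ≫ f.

220.0 cm

dₒ: 11.7 m = 11700 mm.
Similar triangles through the lens centre give W/dₒ = w/dᵢ; with 1/f = 1/dₒ + 1/dᵢ this gives W = w·(dₒ − f)/f.
W = 16.9 mm × (11700 − 89.2) / 89.2 = 16.9 × 130.1659 ≈ 2199.804 mm = 219.98 cm.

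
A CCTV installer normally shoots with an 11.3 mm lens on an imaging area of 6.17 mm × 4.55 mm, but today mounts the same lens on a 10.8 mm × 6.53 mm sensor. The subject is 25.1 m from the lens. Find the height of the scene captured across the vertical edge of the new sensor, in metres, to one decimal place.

The focal length stays 11.3 mm; the relevant sensor dimension is now h = 6.53 mm. Object distance dₒ = 25.1 m = 25100 mm.
Thin-lens field height W = h·(dₒ − f)/f = 6.53 × (25100 − 11.3)/11.3 ≈ 14498.160 mm = 14.4982 m.

14.5 m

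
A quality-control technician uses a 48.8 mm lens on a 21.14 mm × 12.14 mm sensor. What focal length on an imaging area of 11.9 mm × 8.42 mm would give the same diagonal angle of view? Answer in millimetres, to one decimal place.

Sensor diagonal = √(21.14² + 12.14²) = √594.2792 ≈ 24.3778 mm.
Sensor diagonal = √(11.9² + 8.42²) = √212.5064 ≈ 14.5776 mm.
Equal angle of view means equal diagonal/f ratio, so f₂ = f₁ · (diagonal₂/diagonal₁) = 48.8 × 14.5776/24.3778.
f₂ = 48.8 × 0.59799 ≈ 29.182 mm.

29.2 mm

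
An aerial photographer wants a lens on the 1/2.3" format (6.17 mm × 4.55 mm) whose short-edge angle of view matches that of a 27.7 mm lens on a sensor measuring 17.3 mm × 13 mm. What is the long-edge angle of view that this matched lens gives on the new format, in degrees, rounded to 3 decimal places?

Equal short-edge AOV ⇒ f₂ = f₁ · 4.55/13 = 27.7 × 0.35000 ≈ 9.6950 mm.
Long-edge AOV on the new format = 2·arctan(6.17 / (2 × 9.6950)) = 2·arctan(0.31821) ≈ 35.3027°.

35.303°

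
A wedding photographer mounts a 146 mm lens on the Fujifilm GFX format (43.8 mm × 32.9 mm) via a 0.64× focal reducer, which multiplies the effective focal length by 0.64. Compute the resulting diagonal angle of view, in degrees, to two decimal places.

Effective focal length f = 146 × 0.64 = 93.44 mm.
Sensor diagonal = √(43.8² + 32.9²) = √3000.8500 ≈ 54.7800 mm.
α = 2·arctan(54.780 / (2 × 93.44)) = 2·arctan(0.29313) ≈ 32.6748°.

32.67°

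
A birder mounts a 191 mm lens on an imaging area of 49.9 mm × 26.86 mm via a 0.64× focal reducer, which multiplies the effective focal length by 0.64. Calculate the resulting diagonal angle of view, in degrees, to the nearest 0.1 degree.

Effective focal length f = 191 × 0.64 = 122.24 mm.
Sensor diagonal = √(49.9² + 26.86²) = √3211.4696 ≈ 56.6698 mm.
α = 2·arctan(56.670 / (2 × 122.24)) = 2·arctan(0.23180) ≈ 26.1011°.

26.1°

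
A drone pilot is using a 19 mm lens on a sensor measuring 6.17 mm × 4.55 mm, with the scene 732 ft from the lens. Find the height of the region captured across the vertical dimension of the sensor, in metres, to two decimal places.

dₒ: 732 ft × 304.8 mm/ft = 223113.59 mm.
Similar triangles through the lens centre give W/dₒ = h/dᵢ; with 1/f = 1/dₒ + 1/dᵢ this gives W = h·(dₒ − f)/f.
W = 4.55 mm × (223114 − 19) / 19 = 4.55 × 11741.8207 ≈ 53425.284 mm = 53.4253 m.

53.43 m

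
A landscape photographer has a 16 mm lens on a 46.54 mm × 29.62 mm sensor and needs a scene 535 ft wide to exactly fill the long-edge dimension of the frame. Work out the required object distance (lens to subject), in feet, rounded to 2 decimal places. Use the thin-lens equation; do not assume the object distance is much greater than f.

W: 535 ft × 304.8 mm/ft = 163067.99 mm.
Magnification m = w/W = dᵢ/dₒ; combined with 1/f = 1/dₒ + 1/dᵢ this gives dₒ = f·(1 + W/w).
dₒ = 16 mm × (1 + 163068/46.54) = 16 × 3504.8246 ≈ 56077.193 mm = 56077.193/304.8 ft = 183.98 ft.

183.98 ft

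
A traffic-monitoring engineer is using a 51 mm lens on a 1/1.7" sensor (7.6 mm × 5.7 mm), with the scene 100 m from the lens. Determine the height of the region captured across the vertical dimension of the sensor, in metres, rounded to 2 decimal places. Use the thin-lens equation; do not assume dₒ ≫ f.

dₒ: 100 m = 100000 mm.
Similar triangles through the lens centre give W/dₒ = h/dᵢ; with 1/f = 1/dₒ + 1/dᵢ this gives W = h·(dₒ − f)/f.
W = 5.7 mm × (100000 − 51) / 51 = 5.7 × 1959.7843 ≈ 11170.771 mm = 11.1708 m.

11.17 m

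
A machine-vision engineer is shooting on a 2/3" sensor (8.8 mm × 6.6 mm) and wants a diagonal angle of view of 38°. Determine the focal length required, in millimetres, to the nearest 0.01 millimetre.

15.97 mm

Sensor diagonal = √(8.8² + 6.6²) = √121.0000 ≈ 11.0000 mm.
From α = 2·arctan(d/2f) we get f = d / (2·tan(α/2)).
With d = 11.0000 mm and α/2 = 19°, tan(α/2) ≈ 0.34433, so f ≈ 11.0000 / 0.68866 ≈ 15.9732 mm.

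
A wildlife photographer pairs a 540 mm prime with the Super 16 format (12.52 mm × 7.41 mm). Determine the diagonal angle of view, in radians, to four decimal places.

0.0269 rad

Sensor diagonal = √(12.52² + 7.41²) = √211.6585 ≈ 14.5485 mm.
Angle of view α = 2·arctan(d/2f) with d = 14.5485 mm and f = 540 mm.
d/2f = 0.01347; arctan(0.01347) ≈ 0.0135 rad, so α ≈ 0.0269 rad.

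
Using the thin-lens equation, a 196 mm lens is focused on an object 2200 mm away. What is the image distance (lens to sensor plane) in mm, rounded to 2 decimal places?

215.17 mm

1/dᵢ = 1/f − 1/dₒ = 1/196 − 1/2200 = 0.0046475 mm⁻¹.
dᵢ = 1/0.0046475 ≈ 215.1697 mm.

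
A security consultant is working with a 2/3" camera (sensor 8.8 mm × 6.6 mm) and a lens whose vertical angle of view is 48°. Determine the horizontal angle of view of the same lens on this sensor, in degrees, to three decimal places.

61.390°

From the vertical AOV: f = 6.6 / (2·tan(24°)) = 6.6 / 0.89046 ≈ 7.4119 mm.
Horizontal AOV = 2·arctan(8.8 / (2 × 7.4119)) = 2·arctan(0.59364) ≈ 61.3900°.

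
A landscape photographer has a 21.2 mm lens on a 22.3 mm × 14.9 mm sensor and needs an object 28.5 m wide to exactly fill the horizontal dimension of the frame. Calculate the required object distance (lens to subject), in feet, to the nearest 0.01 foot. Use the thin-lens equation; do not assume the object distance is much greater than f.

88.96 ft

W: 28.5 m = 28500 mm.
Magnification m = w/W = dᵢ/dₒ; combined with 1/f = 1/dₒ + 1/dᵢ this gives dₒ = f·(1 + W/w).
dₒ = 21.2 mm × (1 + 28500/22.3) = 21.2 × 1279.0269 ≈ 27115.370 mm = 27115.370/304.8 ft = 88.9612 ft.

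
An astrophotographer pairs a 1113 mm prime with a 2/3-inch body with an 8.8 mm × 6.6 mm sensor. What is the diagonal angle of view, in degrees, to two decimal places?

0.57°

Sensor diagonal = √(8.8² + 6.6²) = √121.0000 ≈ 11.0000 mm.
Angle of view α = 2·arctan(d/2f) with d = 11.0000 mm and f = 1113 mm.
d/2f = 0.00494; arctan(0.00494) ≈ 0.2831°, so α ≈ 0.5663°.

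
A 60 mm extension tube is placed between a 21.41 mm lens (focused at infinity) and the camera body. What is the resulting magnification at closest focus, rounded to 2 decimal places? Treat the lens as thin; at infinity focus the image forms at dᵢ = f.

2.80×

The tube moves the image plane from f to f + e, so dᵢ = 21.41 + 60 = 81.41 mm. Focus is achieved when 1/f = 1/dₒ + 1/dᵢ, giving dₒ = 1/(1/f − 1/(f+e)).
Magnification m = dᵢ/dₒ = (f+e)·(1/f − 1/(f+e)) = e/f = 60/21.41 ≈ 2.8024.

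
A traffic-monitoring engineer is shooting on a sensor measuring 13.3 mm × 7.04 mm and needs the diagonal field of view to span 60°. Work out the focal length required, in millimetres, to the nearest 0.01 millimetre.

Sensor diagonal = √(13.3² + 7.04²) = √226.4516 ≈ 15.0483 mm.
From α = 2·arctan(d/2f) we get f = d / (2·tan(α/2)).
With d = 15.0483 mm and α/2 = 30°, tan(α/2) ≈ 0.57735, so f ≈ 15.0483 / 1.15470 ≈ 13.0322 mm.

13.03 mm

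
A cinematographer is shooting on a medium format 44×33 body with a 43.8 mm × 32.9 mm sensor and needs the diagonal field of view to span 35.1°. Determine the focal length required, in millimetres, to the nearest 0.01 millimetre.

86.61 mm

Sensor diagonal = √(43.8² + 32.9²) = √3000.8500 ≈ 54.7800 mm.
From α = 2·arctan(d/2f) we get f = d / (2·tan(α/2)).
With d = 54.7800 mm and α/2 = 17.55°, tan(α/2) ≈ 0.31626, so f ≈ 54.7800 / 0.63252 ≈ 86.6064 mm.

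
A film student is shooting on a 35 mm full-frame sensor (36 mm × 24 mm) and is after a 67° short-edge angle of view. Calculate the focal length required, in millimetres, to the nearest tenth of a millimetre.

From α = 2·arctan(h/2f) we get f = h / (2·tan(α/2)).
With h = 24 mm and α/2 = 33.5°, tan(α/2) ≈ 0.66189, so f ≈ 24 / 1.32377 ≈ 18.1300 mm.

18.1 mm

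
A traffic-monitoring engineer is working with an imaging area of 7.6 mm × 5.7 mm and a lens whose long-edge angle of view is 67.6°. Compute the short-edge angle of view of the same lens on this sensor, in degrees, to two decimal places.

From the long-edge AOV: f = 7.6 / (2·tan(33.8°)) = 7.6 / 1.33888 ≈ 5.6764 mm.
Short-edge AOV = 2·arctan(5.7 / (2 × 5.6764)) = 2·arctan(0.50208) ≈ 53.3207°.

53.32°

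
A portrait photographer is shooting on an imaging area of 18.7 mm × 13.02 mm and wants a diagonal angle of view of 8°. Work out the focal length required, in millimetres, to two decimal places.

162.93 mm

Sensor diagonal = √(18.7² + 13.02²) = √519.2104 ≈ 22.7862 mm.
From α = 2·arctan(d/2f) we get f = d / (2·tan(α/2)).
With d = 22.7862 mm and α/2 = 4°, tan(α/2) ≈ 0.06993, so f ≈ 22.7862 / 0.13985 ≈ 162.9288 mm.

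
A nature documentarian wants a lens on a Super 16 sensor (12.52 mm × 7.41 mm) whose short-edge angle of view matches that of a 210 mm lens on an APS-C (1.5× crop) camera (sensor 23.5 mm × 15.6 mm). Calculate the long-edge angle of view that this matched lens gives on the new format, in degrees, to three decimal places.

7.182°

Equal short-edge AOV ⇒ f₂ = f₁ · 7.41/15.6 = 210 × 0.47500 ≈ 99.7500 mm.
Long-edge AOV on the new format = 2·arctan(12.52 / (2 × 99.7500)) = 2·arctan(0.06276) ≈ 7.1820°.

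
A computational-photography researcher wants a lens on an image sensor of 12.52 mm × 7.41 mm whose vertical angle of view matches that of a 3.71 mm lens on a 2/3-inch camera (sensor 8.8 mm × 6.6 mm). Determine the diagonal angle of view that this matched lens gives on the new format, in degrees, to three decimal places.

Equal vertical AOV ⇒ f₂ = f₁ · 7.41/6.6 = 3.71 × 1.12273 ≈ 4.1653 mm.
Sensor diagonal = √(12.52² + 7.41²) = √211.6585 ≈ 14.5485 mm.
Diagonal AOV on the new format = 2·arctan(14.5485 / (2 × 4.1653)) = 2·arctan(1.74638) ≈ 120.4081°.

120.408°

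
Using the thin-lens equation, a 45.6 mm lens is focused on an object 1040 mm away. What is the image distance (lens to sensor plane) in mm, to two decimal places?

1/dᵢ = 1/f − 1/dₒ = 1/45.6 − 1/1040 = 0.0209683 mm⁻¹.
dᵢ = 1/0.0209683 ≈ 47.6911 mm.

47.69 mm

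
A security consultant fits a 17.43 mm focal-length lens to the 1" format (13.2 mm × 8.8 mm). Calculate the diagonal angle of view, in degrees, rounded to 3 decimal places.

48.940°

Sensor diagonal = √(13.2² + 8.8²) = √251.6800 ≈ 15.8644 mm.
Angle of view α = 2·arctan(d/2f) with d = 15.8644 mm and f = 17.43 mm.
d/2f = 0.45509; arctan(0.45509) ≈ 24.4698°, so α ≈ 48.9396°.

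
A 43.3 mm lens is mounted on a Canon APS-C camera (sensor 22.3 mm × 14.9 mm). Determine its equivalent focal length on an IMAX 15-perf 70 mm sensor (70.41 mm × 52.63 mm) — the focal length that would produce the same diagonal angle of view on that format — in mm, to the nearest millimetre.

Sensor diagonal = √(22.3² + 14.9²) = √719.3000 ≈ 26.8198 mm.
Sensor diagonal = √(70.41² + 52.63²) = √7727.4850 ≈ 87.9061 mm.
Equal angle of view means equal diagonal/f ratio, so f₂ = f₁ · (diagonal₂/diagonal₁) = 43.3 × 87.9061/26.8198.
f₂ = 43.3 × 3.27766 ≈ 141.923 mm.

142 mm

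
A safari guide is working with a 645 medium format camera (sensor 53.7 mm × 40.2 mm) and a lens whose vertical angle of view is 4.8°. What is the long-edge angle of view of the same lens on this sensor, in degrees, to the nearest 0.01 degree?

From the vertical AOV: f = 40.2 / (2·tan(2.4°)) = 40.2 / 0.08382 ≈ 479.5715 mm.
Long-edge AOV = 2·arctan(53.7 / (2 × 479.5715)) = 2·arctan(0.05599) ≈ 6.4090°.

6.41°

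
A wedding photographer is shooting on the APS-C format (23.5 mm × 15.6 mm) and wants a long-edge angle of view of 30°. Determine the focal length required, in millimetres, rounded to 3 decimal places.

From α = 2·arctan(w/2f) we get f = w / (2·tan(α/2)).
With w = 23.5 mm and α/2 = 15°, tan(α/2) ≈ 0.26795, so f ≈ 23.5 / 0.53590 ≈ 43.8516 mm.

43.852 mm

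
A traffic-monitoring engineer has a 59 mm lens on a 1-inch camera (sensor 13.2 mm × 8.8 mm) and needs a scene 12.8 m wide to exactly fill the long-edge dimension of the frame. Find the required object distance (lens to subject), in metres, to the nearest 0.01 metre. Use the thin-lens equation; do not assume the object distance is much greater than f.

57.27 m

W: 12.8 m = 12800 mm.
Magnification m = w/W = dᵢ/dₒ; combined with 1/f = 1/dₒ + 1/dᵢ this gives dₒ = f·(1 + W/w).
dₒ = 59 mm × (1 + 12800/13.2) = 59 × 970.6970 ≈ 57271.121 mm = 57.2711 m.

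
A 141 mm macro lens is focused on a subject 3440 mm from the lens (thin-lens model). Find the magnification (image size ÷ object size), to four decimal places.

0.0427×

Thin lens: 1/f = 1/dₒ + 1/dᵢ → 1/dᵢ = 1/141 − 1/3440 = 0.0068015 mm⁻¹, so dᵢ ≈ 147.0264 mm.
Magnification m = dᵢ/dₒ = 147.0264/3440 ≈ 0.04274.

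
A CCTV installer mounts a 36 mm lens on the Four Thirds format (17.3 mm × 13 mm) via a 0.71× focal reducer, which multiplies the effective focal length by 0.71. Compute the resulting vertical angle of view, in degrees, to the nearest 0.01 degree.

Effective focal length f = 36 × 0.71 = 25.56 mm.
α = 2·arctan(13 / (2 × 25.56)) = 2·arctan(0.25430) ≈ 28.5362°.

28.54°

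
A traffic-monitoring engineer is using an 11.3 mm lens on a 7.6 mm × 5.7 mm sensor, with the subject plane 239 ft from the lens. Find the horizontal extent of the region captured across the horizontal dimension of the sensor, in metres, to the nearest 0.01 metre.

48.99 m

dₒ: 239 ft × 304.8 mm/ft = 72847.20 mm.
Similar triangles through the lens centre give W/dₒ = w/dᵢ; with 1/f = 1/dₒ + 1/dᵢ this gives W = w·(dₒ − f)/f.
W = 7.6 mm × (72847.2 − 11.3) / 11.3 = 7.6 × 6445.6547 ≈ 48986.975 mm = 48.987 m.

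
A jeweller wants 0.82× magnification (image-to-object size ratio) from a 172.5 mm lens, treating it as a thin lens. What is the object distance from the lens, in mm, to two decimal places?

382.87 mm

With m = dᵢ/dₒ and 1/f = 1/dₒ + 1/dᵢ, substituting dᵢ = m·dₒ gives 1/f = (1 + 1/m)/dₒ, hence dₒ = f·(1 + 1/m).
dₒ = 172.5 × (1 + 1/0.82) = 172.5 × 2.21951 ≈ 382.866 mm.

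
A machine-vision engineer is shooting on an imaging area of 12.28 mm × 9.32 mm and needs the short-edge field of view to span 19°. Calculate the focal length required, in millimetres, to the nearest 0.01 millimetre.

27.85 mm

From α = 2·arctan(h/2f) we get f = h / (2·tan(α/2)).
With h = 9.32 mm and α/2 = 9.5°, tan(α/2) ≈ 0.16734, so f ≈ 9.32 / 0.33469 ≈ 27.8471 mm.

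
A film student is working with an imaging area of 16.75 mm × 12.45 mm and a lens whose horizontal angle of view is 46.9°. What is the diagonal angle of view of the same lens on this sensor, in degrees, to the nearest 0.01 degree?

From the horizontal AOV: f = 16.75 / (2·tan(23.45°)) = 16.75 / 0.86755 ≈ 19.3072 mm.
Sensor diagonal = √(16.75² + 12.45²) = √435.5650 ≈ 20.8702 mm.
Diagonal AOV = 2·arctan(20.8702 / (2 × 19.3072)) = 2·arctan(0.54048) ≈ 56.7803°.

56.78°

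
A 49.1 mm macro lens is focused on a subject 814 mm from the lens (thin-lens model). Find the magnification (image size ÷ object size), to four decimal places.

0.0642×

Thin lens: 1/f = 1/dₒ + 1/dᵢ → 1/dᵢ = 1/49.1 − 1/814 = 0.0191381 mm⁻¹, so dᵢ ≈ 52.2518 mm.
Magnification m = dᵢ/dₒ = 52.2518/814 ≈ 0.06419.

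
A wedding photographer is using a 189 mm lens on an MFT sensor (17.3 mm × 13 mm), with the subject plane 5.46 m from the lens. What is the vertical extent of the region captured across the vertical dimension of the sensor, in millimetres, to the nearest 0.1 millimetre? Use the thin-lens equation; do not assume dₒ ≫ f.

dₒ: 5.46 m = 5460 mm.
Similar triangles through the lens centre give W/dₒ = h/dᵢ; with 1/f = 1/dₒ + 1/dᵢ this gives W = h·(dₒ − f)/f.
W = 13 mm × (5460 − 189) / 189 = 13 × 27.8889 ≈ 362.556 mm.

362.6 mm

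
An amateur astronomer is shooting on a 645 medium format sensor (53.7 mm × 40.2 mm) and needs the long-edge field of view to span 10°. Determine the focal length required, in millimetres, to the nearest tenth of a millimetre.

306.9 mm

From α = 2·arctan(w/2f) we get f = w / (2·tan(α/2)).
With w = 53.7 mm and α/2 = 5°, tan(α/2) ≈ 0.08749, so f ≈ 53.7 / 0.17498 ≈ 306.8969 mm.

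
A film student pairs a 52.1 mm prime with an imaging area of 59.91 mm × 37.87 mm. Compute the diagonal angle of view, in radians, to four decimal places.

Sensor diagonal = √(59.91² + 37.87²) = √5023.3450 ≈ 70.8756 mm.
Angle of view α = 2·arctan(d/2f) with d = 70.8756 mm and f = 52.1 mm.
d/2f = 0.68019; arctan(0.68019) ≈ 0.5973 rad, so α ≈ 1.1946 rad.

1.1946 rad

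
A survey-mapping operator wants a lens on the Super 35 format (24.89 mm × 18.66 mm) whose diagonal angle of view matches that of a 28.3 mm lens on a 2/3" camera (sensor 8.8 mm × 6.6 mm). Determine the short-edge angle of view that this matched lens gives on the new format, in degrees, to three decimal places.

13.299°

Sensor diagonal = √(8.8² + 6.6²) = √121.0000 ≈ 11.0000 mm.
Sensor diagonal = √(24.89² + 18.66²) = √967.7077 ≈ 31.1080 mm.
Equal diagonal AOV ⇒ f₂ = f₁ · 31.1080/11.0000 = 28.3 × 2.82800 ≈ 80.0324 mm.
Short-edge AOV on the new format = 2·arctan(18.66 / (2 × 80.0324)) = 2·arctan(0.11658) ≈ 13.2988°.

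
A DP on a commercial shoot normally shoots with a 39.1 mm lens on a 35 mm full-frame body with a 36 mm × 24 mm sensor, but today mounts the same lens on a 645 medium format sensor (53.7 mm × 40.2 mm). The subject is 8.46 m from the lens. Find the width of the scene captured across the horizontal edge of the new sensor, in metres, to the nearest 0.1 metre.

11.6 m

The focal length stays 39.1 mm; the relevant sensor dimension is now w = 53.7 mm. Object distance dₒ = 8.46 m = 8460 mm.
Thin-lens field width W = w·(dₒ − f)/f = 53.7 × (8460 − 39.1)/39.1 ≈ 11565.277 mm = 11.5653 m.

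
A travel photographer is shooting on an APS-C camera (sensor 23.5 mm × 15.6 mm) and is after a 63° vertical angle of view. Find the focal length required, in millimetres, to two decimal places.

12.73 mm

From α = 2·arctan(h/2f) we get f = h / (2·tan(α/2)).
With h = 15.6 mm and α/2 = 31.5°, tan(α/2) ≈ 0.61280, so f ≈ 15.6 / 1.22560 ≈ 12.7284 mm.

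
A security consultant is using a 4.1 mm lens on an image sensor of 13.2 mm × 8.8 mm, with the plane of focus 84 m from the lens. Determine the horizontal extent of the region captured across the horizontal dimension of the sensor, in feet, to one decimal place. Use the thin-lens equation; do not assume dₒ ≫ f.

dₒ: 84 m = 84000 mm.
Similar triangles through the lens centre give W/dₒ = w/dᵢ; with 1/f = 1/dₒ + 1/dᵢ this gives W = w·(dₒ − f)/f.
W = 13.2 mm × (84000 − 4.1) / 4.1 = 13.2 × 20486.8049 ≈ 270425.824 mm = 270425.824/304.8 ft = 887.224 ft.

887.2 ft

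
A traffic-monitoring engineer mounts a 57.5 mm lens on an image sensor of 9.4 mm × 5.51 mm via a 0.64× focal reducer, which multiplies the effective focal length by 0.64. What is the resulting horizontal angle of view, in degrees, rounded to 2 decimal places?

14.56°

Effective focal length f = 57.5 × 0.64 = 36.8 mm.
α = 2·arctan(9.4 / (2 × 36.8)) = 2·arctan(0.12772) ≈ 14.5565°.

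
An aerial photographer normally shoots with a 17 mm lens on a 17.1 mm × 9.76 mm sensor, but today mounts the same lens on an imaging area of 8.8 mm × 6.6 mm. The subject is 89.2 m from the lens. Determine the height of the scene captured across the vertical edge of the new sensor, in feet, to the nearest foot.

114 ft

The focal length stays 17 mm; the relevant sensor dimension is now h = 6.6 mm. Object distance dₒ = 89.2 m = 89200 mm.
Thin-lens field height W = h·(dₒ − f)/f = 6.6 × (89200 − 17)/17 ≈ 34623.988 mm = 34623.988/304.8 ft = 113.596 ft.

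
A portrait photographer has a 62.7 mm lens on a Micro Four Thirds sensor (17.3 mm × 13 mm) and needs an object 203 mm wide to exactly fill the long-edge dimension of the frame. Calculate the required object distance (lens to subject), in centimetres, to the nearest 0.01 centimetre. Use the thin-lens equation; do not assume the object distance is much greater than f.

79.84 cm

Magnification m = w/W = dᵢ/dₒ; combined with 1/f = 1/dₒ + 1/dᵢ this gives dₒ = f·(1 + W/w).
dₒ = 62.7 mm × (1 + 203/17.3) = 62.7 × 12.7341 ≈ 798.428 mm = 79.8428 cm.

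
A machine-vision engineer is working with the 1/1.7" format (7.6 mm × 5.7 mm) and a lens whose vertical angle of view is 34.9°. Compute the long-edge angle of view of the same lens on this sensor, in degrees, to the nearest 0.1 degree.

45.5°

From the vertical AOV: f = 5.7 / (2·tan(17.45°)) = 5.7 / 0.62868 ≈ 9.0666 mm.
Long-edge AOV = 2·arctan(7.6 / (2 × 9.0666)) = 2·arctan(0.41912) ≈ 45.4790°.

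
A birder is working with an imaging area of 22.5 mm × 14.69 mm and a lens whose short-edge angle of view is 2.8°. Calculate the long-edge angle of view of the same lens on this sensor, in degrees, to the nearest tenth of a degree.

4.3°

From the short-edge AOV: f = 14.69 / (2·tan(1.4°)) = 14.69 / 0.04888 ≈ 300.5384 mm.
Long-edge AOV = 2·arctan(22.5 / (2 × 300.5384)) = 2·arctan(0.03743) ≈ 4.2875°.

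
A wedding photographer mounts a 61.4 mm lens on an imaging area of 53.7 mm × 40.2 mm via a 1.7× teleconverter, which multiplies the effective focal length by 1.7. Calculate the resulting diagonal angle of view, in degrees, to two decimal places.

35.63°

Effective focal length f = 61.4 × 1.7 = 104.38 mm.
Sensor diagonal = √(53.7² + 40.2²) = √4499.7300 ≈ 67.0800 mm.
α = 2·arctan(67.080 / (2 × 104.38)) = 2·arctan(0.32133) ≈ 35.6271°.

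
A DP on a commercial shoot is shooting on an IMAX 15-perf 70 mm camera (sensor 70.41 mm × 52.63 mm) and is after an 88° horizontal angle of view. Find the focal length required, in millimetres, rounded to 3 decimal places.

From α = 2·arctan(w/2f) we get f = w / (2·tan(α/2)).
With w = 70.41 mm and α/2 = 44°, tan(α/2) ≈ 0.96569, so f ≈ 70.41 / 1.93138 ≈ 36.4558 mm.

36.456 mm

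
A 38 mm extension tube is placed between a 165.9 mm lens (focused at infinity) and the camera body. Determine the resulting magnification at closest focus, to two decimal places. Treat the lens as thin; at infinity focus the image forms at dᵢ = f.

0.23×

The tube moves the image plane from f to f + e, so dᵢ = 165.9 + 38 = 203.9 mm. Focus is achieved when 1/f = 1/dₒ + 1/dᵢ, giving dₒ = 1/(1/f − 1/(f+e)).
Magnification m = dᵢ/dₒ = (f+e)·(1/f − 1/(f+e)) = e/f = 38/165.9 ≈ 0.2291.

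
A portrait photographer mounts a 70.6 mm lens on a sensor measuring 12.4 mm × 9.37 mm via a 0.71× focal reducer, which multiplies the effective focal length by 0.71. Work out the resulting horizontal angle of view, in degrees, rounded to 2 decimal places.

Effective focal length f = 70.6 × 0.71 = 50.126 mm.
α = 2·arctan(12.4 / (2 × 50.126)) = 2·arctan(0.12369) ≈ 14.1020°.

14.10°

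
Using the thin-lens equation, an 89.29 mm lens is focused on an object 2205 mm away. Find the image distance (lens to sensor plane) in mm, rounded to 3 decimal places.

1/dᵢ = 1/f − 1/dₒ = 1/89.29 − 1/2205 = 0.0107459 mm⁻¹.
dᵢ = 1/0.0107459 ≈ 93.0583 mm.

93.058 mm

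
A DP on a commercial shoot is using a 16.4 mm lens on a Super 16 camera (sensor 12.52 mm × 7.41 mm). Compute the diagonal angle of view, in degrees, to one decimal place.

47.8°

Sensor diagonal = √(12.52² + 7.41²) = √211.6585 ≈ 14.5485 mm.
Angle of view α = 2·arctan(d/2f) with d = 14.5485 mm and f = 16.4 mm.
d/2f = 0.44355; arctan(0.44355) ≈ 23.9198°, so α ≈ 47.8395°.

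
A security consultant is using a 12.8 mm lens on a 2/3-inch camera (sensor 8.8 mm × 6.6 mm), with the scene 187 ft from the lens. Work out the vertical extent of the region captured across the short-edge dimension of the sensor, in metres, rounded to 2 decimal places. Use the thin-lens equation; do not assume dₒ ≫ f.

29.38 m

dₒ: 187 ft × 304.8 mm/ft = 56997.60 mm.
Similar triangles through the lens centre give W/dₒ = h/dᵢ; with 1/f = 1/dₒ + 1/dᵢ this gives W = h·(dₒ − f)/f.
W = 6.6 mm × (56997.6 − 12.8) / 12.8 = 6.6 × 4451.9374 ≈ 29382.787 mm = 29.3828 m.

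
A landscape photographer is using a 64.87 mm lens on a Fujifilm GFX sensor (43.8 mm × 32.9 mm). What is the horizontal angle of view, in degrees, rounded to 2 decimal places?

Angle of view α = 2·arctan(w/2f) with w = 43.8 mm and f = 64.87 mm.
w/2f = 0.33760; arctan(0.33760) ≈ 18.6546°, so α ≈ 37.3092°.

37.31°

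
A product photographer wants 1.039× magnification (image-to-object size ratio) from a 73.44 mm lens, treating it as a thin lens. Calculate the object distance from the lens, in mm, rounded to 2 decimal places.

144.12 mm

With m = dᵢ/dₒ and 1/f = 1/dₒ + 1/dᵢ, substituting dᵢ = m·dₒ gives 1/f = (1 + 1/m)/dₒ, hence dₒ = f·(1 + 1/m).
dₒ = 73.44 × (1 + 1/1.039) = 73.44 × 1.96246 ≈ 144.123 mm.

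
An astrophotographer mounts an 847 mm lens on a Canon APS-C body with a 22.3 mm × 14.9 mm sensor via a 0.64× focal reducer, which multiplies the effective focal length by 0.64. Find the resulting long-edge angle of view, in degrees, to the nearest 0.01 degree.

2.36°

Effective focal length f = 847 × 0.64 = 542.08 mm.
α = 2·arctan(22.3 / (2 × 542.08)) = 2·arctan(0.02057) ≈ 2.3567°.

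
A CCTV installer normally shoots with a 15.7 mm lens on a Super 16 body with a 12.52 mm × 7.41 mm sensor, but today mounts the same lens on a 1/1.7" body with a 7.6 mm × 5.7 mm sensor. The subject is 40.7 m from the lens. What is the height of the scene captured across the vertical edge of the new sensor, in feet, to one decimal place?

48.5 ft

The focal length stays 15.7 mm; the relevant sensor dimension is now h = 5.7 mm. Object distance dₒ = 40.7 m = 40700 mm.
Thin-lens field height W = h·(dₒ − f)/f = 5.7 × (40700 − 15.7)/15.7 ≈ 14770.733 mm = 14770.733/304.8 ft = 48.4604 ft.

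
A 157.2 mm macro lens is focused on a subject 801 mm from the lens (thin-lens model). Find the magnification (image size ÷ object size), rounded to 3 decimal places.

Thin lens: 1/f = 1/dₒ + 1/dᵢ → 1/dᵢ = 1/157.2 − 1/801 = 0.0051129 mm⁻¹, so dᵢ ≈ 195.5843 mm.
Magnification m = dᵢ/dₒ = 195.5843/801 ≈ 0.24418.

0.244×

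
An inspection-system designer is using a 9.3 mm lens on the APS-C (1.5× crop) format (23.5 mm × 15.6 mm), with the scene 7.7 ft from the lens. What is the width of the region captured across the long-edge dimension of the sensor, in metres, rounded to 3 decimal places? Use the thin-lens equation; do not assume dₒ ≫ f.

5.907 m

dₒ: 7.7 ft × 304.8 mm/ft = 2346.96 mm.
Similar triangles through the lens centre give W/dₒ = w/dᵢ; with 1/f = 1/dₒ + 1/dᵢ this gives W = w·(dₒ − f)/f.
W = 23.5 mm × (2346.96 − 9.3) / 9.3 = 23.5 × 251.3613 ≈ 5906.990 mm = 5.90699 m.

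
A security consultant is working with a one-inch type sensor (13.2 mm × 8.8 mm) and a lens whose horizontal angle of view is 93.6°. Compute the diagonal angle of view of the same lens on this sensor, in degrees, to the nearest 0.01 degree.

104.00°

From the horizontal AOV: f = 13.2 / (2·tan(46.8°)) = 13.2 / 2.12978 ≈ 6.1978 mm.
Sensor diagonal = √(13.2² + 8.8²) = √251.6800 ≈ 15.8644 mm.
Diagonal AOV = 2·arctan(15.8644 / (2 × 6.1978)) = 2·arctan(1.27984) ≈ 103.9956°.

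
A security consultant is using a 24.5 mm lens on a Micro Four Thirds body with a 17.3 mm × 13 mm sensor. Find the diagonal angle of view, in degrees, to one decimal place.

Sensor diagonal = √(17.3² + 13²) = √468.2900 ≈ 21.6400 mm.
Angle of view α = 2·arctan(d/2f) with d = 21.6400 mm and f = 24.5 mm.
d/2f = 0.44163; arctan(0.44163) ≈ 23.8278°, so α ≈ 47.6557°.

47.7°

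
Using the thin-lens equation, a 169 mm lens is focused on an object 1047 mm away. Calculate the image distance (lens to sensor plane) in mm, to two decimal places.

1/dᵢ = 1/f − 1/dₒ = 1/169 − 1/1047 = 0.0049620 mm⁻¹.
dᵢ = 1/0.0049620 ≈ 201.5296 mm.

201.53 mm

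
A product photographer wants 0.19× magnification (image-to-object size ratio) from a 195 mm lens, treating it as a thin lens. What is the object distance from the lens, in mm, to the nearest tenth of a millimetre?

With m = dᵢ/dₒ and 1/f = 1/dₒ + 1/dᵢ, substituting dᵢ = m·dₒ gives 1/f = (1 + 1/m)/dₒ, hence dₒ = f·(1 + 1/m).
dₒ = 195 × (1 + 1/0.19) = 195 × 6.26316 ≈ 1221.316 mm.

1221.3 mm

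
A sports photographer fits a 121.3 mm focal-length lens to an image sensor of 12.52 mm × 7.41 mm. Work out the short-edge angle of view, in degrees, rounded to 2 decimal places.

3.50°

Angle of view α = 2·arctan(h/2f) with h = 7.41 mm and f = 121.3 mm.
h/2f = 0.03054; arctan(0.03054) ≈ 1.7495°, so α ≈ 3.4990°.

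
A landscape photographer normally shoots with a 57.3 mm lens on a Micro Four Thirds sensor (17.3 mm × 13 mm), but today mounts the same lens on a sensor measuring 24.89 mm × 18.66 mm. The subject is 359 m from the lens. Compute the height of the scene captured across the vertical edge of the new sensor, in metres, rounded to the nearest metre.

The focal length stays 57.3 mm; the relevant sensor dimension is now h = 18.66 mm. Object distance dₒ = 359 m = 359000 mm.
Thin-lens field height W = h·(dₒ − f)/f = 18.66 × (359000 − 57.3)/57.3 ≈ 116891.288 mm = 116.891 m.

117 m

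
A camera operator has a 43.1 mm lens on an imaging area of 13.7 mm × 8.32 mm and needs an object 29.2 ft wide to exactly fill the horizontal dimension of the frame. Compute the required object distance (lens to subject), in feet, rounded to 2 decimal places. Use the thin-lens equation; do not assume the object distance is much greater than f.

92.00 ft

W: 29.2 ft × 304.8 mm/ft = 8900.16 mm.
Magnification m = w/W = dᵢ/dₒ; combined with 1/f = 1/dₒ + 1/dᵢ this gives dₒ = f·(1 + W/w).
dₒ = 43.1 mm × (1 + 8900.16/13.7) = 43.1 × 650.6467 ≈ 28042.873 mm = 28042.873/304.8 ft = 92.0042 ft.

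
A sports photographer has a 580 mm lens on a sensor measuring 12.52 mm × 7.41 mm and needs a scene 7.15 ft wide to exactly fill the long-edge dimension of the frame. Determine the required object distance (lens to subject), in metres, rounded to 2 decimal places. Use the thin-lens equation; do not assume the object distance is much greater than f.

101.54 m

W: 7.15 ft × 304.8 mm/ft = 2179.32 mm.
Magnification m = w/W = dᵢ/dₒ; combined with 1/f = 1/dₒ + 1/dᵢ this gives dₒ = f·(1 + W/w).
dₒ = 580 mm × (1 + 2179.32/12.52) = 580 × 175.0671 ≈ 101538.911 mm = 101.539 m.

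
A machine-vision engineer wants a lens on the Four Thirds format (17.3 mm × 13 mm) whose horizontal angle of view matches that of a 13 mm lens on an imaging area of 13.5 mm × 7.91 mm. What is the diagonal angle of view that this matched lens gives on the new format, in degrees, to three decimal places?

Equal horizontal AOV ⇒ f₂ = f₁ · 17.3/13.5 = 13 × 1.28148 ≈ 16.6593 mm.
Sensor diagonal = √(17.3² + 13²) = √468.2900 ≈ 21.6400 mm.
Diagonal AOV on the new format = 2·arctan(21.6400 / (2 × 16.6593)) = 2·arctan(0.64949) ≈ 66.0066°.

66.007°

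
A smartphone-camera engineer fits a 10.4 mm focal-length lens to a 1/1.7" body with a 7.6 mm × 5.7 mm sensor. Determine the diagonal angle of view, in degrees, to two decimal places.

Sensor diagonal = √(7.6² + 5.7²) = √90.2500 ≈ 9.5000 mm.
Angle of view α = 2·arctan(d/2f) with d = 9.5000 mm and f = 10.4 mm.
d/2f = 0.45673; arctan(0.45673) ≈ 24.5476°, so α ≈ 49.0953°.

49.10°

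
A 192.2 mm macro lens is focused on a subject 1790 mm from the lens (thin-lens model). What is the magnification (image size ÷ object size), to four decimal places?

0.1203×

Thin lens: 1/f = 1/dₒ + 1/dᵢ → 1/dᵢ = 1/192.2 − 1/1790 = 0.0046443 mm⁻¹, so dᵢ ≈ 215.3198 mm.
Magnification m = dᵢ/dₒ = 215.3198/1790 ≈ 0.12029.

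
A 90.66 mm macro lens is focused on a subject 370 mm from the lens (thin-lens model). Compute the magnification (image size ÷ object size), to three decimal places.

0.325×

Thin lens: 1/f = 1/dₒ + 1/dᵢ → 1/dᵢ = 1/90.66 − 1/370 = 0.0083275 mm⁻¹, so dᵢ ≈ 120.0838 mm.
Magnification m = dᵢ/dₒ = 120.0838/370 ≈ 0.32455.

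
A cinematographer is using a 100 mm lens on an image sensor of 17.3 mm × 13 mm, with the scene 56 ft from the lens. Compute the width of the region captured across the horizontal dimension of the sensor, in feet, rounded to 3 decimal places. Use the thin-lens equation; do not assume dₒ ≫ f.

dₒ: 56 ft × 304.8 mm/ft = 17068.80 mm.
Similar triangles through the lens centre give W/dₒ = w/dᵢ; with 1/f = 1/dₒ + 1/dᵢ this gives W = w·(dₒ − f)/f.
W = 17.3 mm × (17068.8 − 100) / 100 = 17.3 × 169.6880 ≈ 2935.602 mm = 2935.602/304.8 ft = 9.63124 ft.

9.631 ft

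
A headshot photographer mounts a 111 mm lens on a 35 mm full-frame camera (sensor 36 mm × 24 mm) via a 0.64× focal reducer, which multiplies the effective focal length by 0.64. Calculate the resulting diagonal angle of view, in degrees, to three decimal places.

Effective focal length f = 111 × 0.64 = 71.04 mm.
Sensor diagonal = √(36² + 24²) = √1872.0000 ≈ 43.2666 mm.
α = 2·arctan(43.267 / (2 × 71.04)) = 2·arctan(0.30452) ≈ 33.8734°.

33.873°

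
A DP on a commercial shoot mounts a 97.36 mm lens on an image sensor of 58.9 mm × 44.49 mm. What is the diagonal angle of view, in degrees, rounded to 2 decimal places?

Sensor diagonal = √(58.9² + 44.49²) = √5448.5701 ≈ 73.8144 mm.
Angle of view α = 2·arctan(d/2f) with d = 73.8144 mm and f = 97.36 mm.
d/2f = 0.37908; arctan(0.37908) ≈ 20.7607°, so α ≈ 41.5214°.

41.52°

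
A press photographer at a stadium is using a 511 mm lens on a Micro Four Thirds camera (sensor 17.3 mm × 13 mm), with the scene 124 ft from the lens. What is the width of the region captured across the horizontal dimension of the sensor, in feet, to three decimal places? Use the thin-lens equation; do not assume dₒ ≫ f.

4.141 ft

dₒ: 124 ft × 304.8 mm/ft = 37795.20 mm.
Similar triangles through the lens centre give W/dₒ = w/dᵢ; with 1/f = 1/dₒ + 1/dᵢ this gives W = w·(dₒ − f)/f.
W = 17.3 mm × (37795.2 − 511) / 511 = 17.3 × 72.9632 ≈ 1262.263 mm = 1262.263/304.8 ft = 4.14128 ft.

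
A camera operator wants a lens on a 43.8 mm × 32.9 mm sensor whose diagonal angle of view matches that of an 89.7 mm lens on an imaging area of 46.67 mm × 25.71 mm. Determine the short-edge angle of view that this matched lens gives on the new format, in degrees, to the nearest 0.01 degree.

Sensor diagonal = √(46.67² + 25.71²) = √2839.0930 ≈ 53.2831 mm.
Sensor diagonal = √(43.8² + 32.9²) = √3000.8500 ≈ 54.7800 mm.
Equal diagonal AOV ⇒ f₂ = f₁ · 54.7800/53.2831 = 89.7 × 1.02809 ≈ 92.2199 mm.
Short-edge AOV on the new format = 2·arctan(32.9 / (2 × 92.2199)) = 2·arctan(0.17838) ≈ 20.2279°.

20.23°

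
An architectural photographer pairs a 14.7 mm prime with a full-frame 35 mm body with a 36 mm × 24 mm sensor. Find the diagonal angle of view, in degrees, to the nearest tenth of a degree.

111.6°

Sensor diagonal = √(36² + 24²) = √1872.0000 ≈ 43.2666 mm.
Angle of view α = 2·arctan(d/2f) with d = 43.2666 mm and f = 14.7 mm.
d/2f = 1.47165; arctan(1.47165) ≈ 55.8036°, so α ≈ 111.6072°.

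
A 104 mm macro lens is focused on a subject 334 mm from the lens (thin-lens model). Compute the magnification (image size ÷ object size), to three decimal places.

0.452×

Thin lens: 1/f = 1/dₒ + 1/dᵢ → 1/dᵢ = 1/104 − 1/334 = 0.0066214 mm⁻¹, so dᵢ ≈ 151.0261 mm.
Magnification m = dᵢ/dₒ = 151.0261/334 ≈ 0.45217.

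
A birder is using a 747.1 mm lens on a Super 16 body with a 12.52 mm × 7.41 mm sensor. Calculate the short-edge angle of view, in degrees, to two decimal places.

0.57°

Angle of view α = 2·arctan(h/2f) with h = 7.41 mm and f = 747.1 mm.
h/2f = 0.00496; arctan(0.00496) ≈ 0.2841°, so α ≈ 0.5683°.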